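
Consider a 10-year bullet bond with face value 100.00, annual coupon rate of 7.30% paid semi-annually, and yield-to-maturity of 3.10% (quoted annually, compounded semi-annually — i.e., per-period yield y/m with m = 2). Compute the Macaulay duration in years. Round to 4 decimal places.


Answer: Macaulay duration = 7.7029 years

Derivation:
Coupon per period c = face * coupon_rate / m = 3.650000
Periods per year m = 2; per-period yield y/m = 0.015500
Number of cashflows N = 20
Cashflows (t years, CF_t, discount factor 1/(1+y/m)^(m*t), PV):
  t = 0.5000: CF_t = 3.650000, DF = 0.984737, PV = 3.594289
  t = 1.0000: CF_t = 3.650000, DF = 0.969706, PV = 3.539427
  t = 1.5000: CF_t = 3.650000, DF = 0.954905, PV = 3.485404
  t = 2.0000: CF_t = 3.650000, DF = 0.940330, PV = 3.432204
  t = 2.5000: CF_t = 3.650000, DF = 0.925977, PV = 3.379817
  t = 3.0000: CF_t = 3.650000, DF = 0.911844, PV = 3.328230
  t = 3.5000: CF_t = 3.650000, DF = 0.897926, PV = 3.277430
  t = 4.0000: CF_t = 3.650000, DF = 0.884220, PV = 3.227405
  t = 4.5000: CF_t = 3.650000, DF = 0.870724, PV = 3.178144
  t = 5.0000: CF_t = 3.650000, DF = 0.857434, PV = 3.129634
  t = 5.5000: CF_t = 3.650000, DF = 0.844347, PV = 3.081865
  t = 6.0000: CF_t = 3.650000, DF = 0.831459, PV = 3.034826
  t = 6.5000: CF_t = 3.650000, DF = 0.818768, PV = 2.988504
  t = 7.0000: CF_t = 3.650000, DF = 0.806271, PV = 2.942889
  t = 7.5000: CF_t = 3.650000, DF = 0.793964, PV = 2.897970
  t = 8.0000: CF_t = 3.650000, DF = 0.781846, PV = 2.853737
  t = 8.5000: CF_t = 3.650000, DF = 0.769912, PV = 2.810180
  t = 9.0000: CF_t = 3.650000, DF = 0.758161, PV = 2.767287
  t = 9.5000: CF_t = 3.650000, DF = 0.746589, PV = 2.725049
  t = 10.0000: CF_t = 103.650000, DF = 0.735193, PV = 76.202769
Price P = sum_t PV_t = 135.877059
Macaulay numerator sum_t t * PV_t:
  t * PV_t at t = 0.5000: 1.797144
  t * PV_t at t = 1.0000: 3.539427
  t * PV_t at t = 1.5000: 5.228105
  t * PV_t at t = 2.0000: 6.864409
  t * PV_t at t = 2.5000: 8.449543
  t * PV_t at t = 3.0000: 9.984689
  t * PV_t at t = 3.5000: 11.471004
  t * PV_t at t = 4.0000: 12.909619
  t * PV_t at t = 4.5000: 14.301646
  t * PV_t at t = 5.0000: 15.648171
  t * PV_t at t = 5.5000: 16.950259
  t * PV_t at t = 6.0000: 18.208953
  t * PV_t at t = 6.5000: 19.425274
  t * PV_t at t = 7.0000: 20.600223
  t * PV_t at t = 7.5000: 21.734778
  t * PV_t at t = 8.0000: 22.829900
  t * PV_t at t = 8.5000: 23.886527
  t * PV_t at t = 9.0000: 24.905581
  t * PV_t at t = 9.5000: 25.887961
  t * PV_t at t = 10.0000: 762.027688
Macaulay duration D = (sum_t t * PV_t) / P = 1046.650904 / 135.877059 = 7.702926


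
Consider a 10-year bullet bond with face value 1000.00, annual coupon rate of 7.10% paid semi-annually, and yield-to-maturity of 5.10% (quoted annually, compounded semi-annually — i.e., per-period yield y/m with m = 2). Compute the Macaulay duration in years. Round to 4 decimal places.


Answer: Macaulay duration = 7.5363 years

Derivation:
Coupon per period c = face * coupon_rate / m = 35.500000
Periods per year m = 2; per-period yield y/m = 0.025500
Number of cashflows N = 20
Cashflows (t years, CF_t, discount factor 1/(1+y/m)^(m*t), PV):
  t = 0.5000: CF_t = 35.500000, DF = 0.975134, PV = 34.617260
  t = 1.0000: CF_t = 35.500000, DF = 0.950886, PV = 33.756470
  t = 1.5000: CF_t = 35.500000, DF = 0.927242, PV = 32.917084
  t = 2.0000: CF_t = 35.500000, DF = 0.904185, PV = 32.098571
  t = 2.5000: CF_t = 35.500000, DF = 0.881702, PV = 31.300410
  t = 3.0000: CF_t = 35.500000, DF = 0.859777, PV = 30.522097
  t = 3.5000: CF_t = 35.500000, DF = 0.838398, PV = 29.763137
  t = 4.0000: CF_t = 35.500000, DF = 0.817551, PV = 29.023049
  t = 4.5000: CF_t = 35.500000, DF = 0.797222, PV = 28.301364
  t = 5.0000: CF_t = 35.500000, DF = 0.777398, PV = 27.597625
  t = 5.5000: CF_t = 35.500000, DF = 0.758067, PV = 26.911384
  t = 6.0000: CF_t = 35.500000, DF = 0.739217, PV = 26.242208
  t = 6.5000: CF_t = 35.500000, DF = 0.720836, PV = 25.589672
  t = 7.0000: CF_t = 35.500000, DF = 0.702912, PV = 24.953361
  t = 7.5000: CF_t = 35.500000, DF = 0.685433, PV = 24.332873
  t = 8.0000: CF_t = 35.500000, DF = 0.668389, PV = 23.727813
  t = 8.5000: CF_t = 35.500000, DF = 0.651769, PV = 23.137799
  t = 9.0000: CF_t = 35.500000, DF = 0.635562, PV = 22.562457
  t = 9.5000: CF_t = 35.500000, DF = 0.619758, PV = 22.001421
  t = 10.0000: CF_t = 1035.500000, DF = 0.604347, PV = 625.801802
Price P = sum_t PV_t = 1155.157856
Macaulay numerator sum_t t * PV_t:
  t * PV_t at t = 0.5000: 17.308630
  t * PV_t at t = 1.0000: 33.756470
  t * PV_t at t = 1.5000: 49.375626
  t * PV_t at t = 2.0000: 64.197141
  t * PV_t at t = 2.5000: 78.251026
  t * PV_t at t = 3.0000: 91.566290
  t * PV_t at t = 3.5000: 104.170979
  t * PV_t at t = 4.0000: 116.092196
  t * PV_t at t = 4.5000: 127.356139
  t * PV_t at t = 5.0000: 137.988124
  t * PV_t at t = 5.5000: 148.012615
  t * PV_t at t = 6.0000: 157.453249
  t * PV_t at t = 6.5000: 166.332865
  t * PV_t at t = 7.0000: 174.673526
  t * PV_t at t = 7.5000: 182.496545
  t * PV_t at t = 8.0000: 189.822507
  t * PV_t at t = 8.5000: 196.671296
  t * PV_t at t = 9.0000: 203.062112
  t * PV_t at t = 9.5000: 209.013496
  t * PV_t at t = 10.0000: 6258.018017
Macaulay duration D = (sum_t t * PV_t) / P = 8705.618848 / 1155.157856 = 7.536302


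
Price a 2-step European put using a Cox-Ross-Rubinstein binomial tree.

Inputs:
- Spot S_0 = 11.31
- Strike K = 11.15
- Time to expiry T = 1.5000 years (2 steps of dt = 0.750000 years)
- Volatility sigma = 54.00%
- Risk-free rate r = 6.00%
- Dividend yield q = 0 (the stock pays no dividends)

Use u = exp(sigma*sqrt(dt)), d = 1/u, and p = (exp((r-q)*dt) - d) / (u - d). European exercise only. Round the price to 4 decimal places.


Answer: Price = V(0,0) = 1.9744

Derivation:
dt = T/N = 0.750000
u = exp(sigma*sqrt(dt)) = 1.596245; d = 1/u = 0.626470
p = (exp((r-q)*dt) - d) / (u - d) = 0.432634
Discount per step: exp(-r*dt) = 0.955997
Stock lattice S(k, i) with i counting down-moves:
  k=0: S(0,0) = 11.3100
  k=1: S(1,0) = 18.0535; S(1,1) = 7.0854
  k=2: S(2,0) = 28.8178; S(2,1) = 11.3100; S(2,2) = 4.4388
Terminal payoffs V(N, i) = max(K - S_T, 0):
  V(2,0) = 0.000000; V(2,1) = 0.000000; V(2,2) = 6.711219
Backward induction: V(k, i) = exp(-r*dt) * [p * V(k+1, i) + (1-p) * V(k+1, i+1)].
  V(1,0) = exp(-r*dt) * [p*0.000000 + (1-p)*0.000000] = 0.000000
  V(1,1) = exp(-r*dt) * [p*0.000000 + (1-p)*6.711219] = 3.640167
  V(0,0) = exp(-r*dt) * [p*0.000000 + (1-p)*3.640167] = 1.974428


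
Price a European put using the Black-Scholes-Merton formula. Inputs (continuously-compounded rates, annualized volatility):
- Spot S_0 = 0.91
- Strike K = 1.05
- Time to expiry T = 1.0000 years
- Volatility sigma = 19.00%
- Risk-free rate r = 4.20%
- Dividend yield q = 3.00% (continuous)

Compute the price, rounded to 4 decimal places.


Answer: Price = 0.1497

Derivation:
d1 = (ln(S/K) + (r - q + 0.5*sigma^2) * T) / (sigma * sqrt(T)) = -0.59500444
d2 = d1 - sigma * sqrt(T) = -0.78500444
exp(-rT) = 0.95886978; exp(-qT) = 0.97044553
P = K * exp(-rT) * N(-d2) - S_0 * exp(-qT) * N(-d1)
N(-d1) = 0.72407975; N(-d2) = 0.78377452
P = 1.0500 * 0.95886978 * 0.78377452 - 0.9100 * 0.97044553 * 0.72407975 = 0.1497


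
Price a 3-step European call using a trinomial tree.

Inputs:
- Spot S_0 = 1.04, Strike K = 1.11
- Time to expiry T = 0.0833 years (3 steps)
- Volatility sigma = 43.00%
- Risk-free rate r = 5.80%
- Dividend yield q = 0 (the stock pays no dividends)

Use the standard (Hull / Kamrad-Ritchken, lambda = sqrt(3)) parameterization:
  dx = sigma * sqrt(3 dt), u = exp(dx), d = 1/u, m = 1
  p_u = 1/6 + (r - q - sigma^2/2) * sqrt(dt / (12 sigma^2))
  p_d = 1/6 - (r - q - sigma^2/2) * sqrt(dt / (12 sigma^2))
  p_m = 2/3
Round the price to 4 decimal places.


dt = T/N = 0.027767; dx = sigma*sqrt(3*dt) = 0.124105
u = exp(dx) = 1.132135; d = 1/u = 0.883287
p_u = 0.162813, p_m = 0.666667, p_d = 0.170520
Discount per step: exp(-r*dt) = 0.998391
Stock lattice S(k, j) with j the centered position index:
  k=0: S(0,+0) = 1.0400
  k=1: S(1,-1) = 0.9186; S(1,+0) = 1.0400; S(1,+1) = 1.1774
  k=2: S(2,-2) = 0.8114; S(2,-1) = 0.9186; S(2,+0) = 1.0400; S(2,+1) = 1.1774; S(2,+2) = 1.3330
  k=3: S(3,-3) = 0.7167; S(3,-2) = 0.8114; S(3,-1) = 0.9186; S(3,+0) = 1.0400; S(3,+1) = 1.1774; S(3,+2) = 1.3330; S(3,+3) = 1.5091
Terminal payoffs V(N, j) = max(S_T - K, 0):
  V(3,-3) = 0.000000; V(3,-2) = 0.000000; V(3,-1) = 0.000000; V(3,+0) = 0.000000; V(3,+1) = 0.067421; V(3,+2) = 0.223000; V(3,+3) = 0.399136
Backward induction: V(k, j) = exp(-r*dt) * [p_u * V(k+1, j+1) + p_m * V(k+1, j) + p_d * V(k+1, j-1)]
  V(2,-2) = exp(-r*dt) * [p_u*0.000000 + p_m*0.000000 + p_d*0.000000] = 0.000000
  V(2,-1) = exp(-r*dt) * [p_u*0.000000 + p_m*0.000000 + p_d*0.000000] = 0.000000
  V(2,+0) = exp(-r*dt) * [p_u*0.067421 + p_m*0.000000 + p_d*0.000000] = 0.010959
  V(2,+1) = exp(-r*dt) * [p_u*0.223000 + p_m*0.067421 + p_d*0.000000] = 0.081124
  V(2,+2) = exp(-r*dt) * [p_u*0.399136 + p_m*0.223000 + p_d*0.067421] = 0.224785
  V(1,-1) = exp(-r*dt) * [p_u*0.010959 + p_m*0.000000 + p_d*0.000000] = 0.001781
  V(1,+0) = exp(-r*dt) * [p_u*0.081124 + p_m*0.010959 + p_d*0.000000] = 0.020481
  V(1,+1) = exp(-r*dt) * [p_u*0.224785 + p_m*0.081124 + p_d*0.010959] = 0.092400
  V(0,+0) = exp(-r*dt) * [p_u*0.092400 + p_m*0.020481 + p_d*0.001781] = 0.028955

Answer: Price = V(0,0) = 0.0290


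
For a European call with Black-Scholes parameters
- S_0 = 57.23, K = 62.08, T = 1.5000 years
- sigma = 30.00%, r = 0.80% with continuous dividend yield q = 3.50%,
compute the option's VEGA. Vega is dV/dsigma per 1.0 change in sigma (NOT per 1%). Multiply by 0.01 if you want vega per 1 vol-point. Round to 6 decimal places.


Answer: Vega = 26.243899

Derivation:
d1 = -0.1479100960; d2 = -0.5153335574
phi(d1) = 0.3946021521; exp(-qT) = 0.9488543211; exp(-rT) = 0.9880717129
Vega = S * exp(-qT) * phi(d1) * sqrt(T) = 57.2300 * 0.9488543211 * 0.3946021521 * 1.2247448714 = 26.243899


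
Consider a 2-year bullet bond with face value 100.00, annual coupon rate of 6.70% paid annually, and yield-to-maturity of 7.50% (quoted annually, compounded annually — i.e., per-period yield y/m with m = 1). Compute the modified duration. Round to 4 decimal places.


Coupon per period c = face * coupon_rate / m = 6.700000
Periods per year m = 1; per-period yield y/m = 0.075000
Number of cashflows N = 2
Cashflows (t years, CF_t, discount factor 1/(1+y/m)^(m*t), PV):
  t = 1.0000: CF_t = 6.700000, DF = 0.930233, PV = 6.232558
  t = 2.0000: CF_t = 106.700000, DF = 0.865333, PV = 92.330990
Price P = sum_t PV_t = 98.563548
First compute Macaulay numerator sum_t t * PV_t:
  t * PV_t at t = 1.0000: 6.232558
  t * PV_t at t = 2.0000: 184.661979
Macaulay duration D = 190.894538 / 98.563548 = 1.936766
Modified duration = D / (1 + y/m) = 1.936766 / (1 + 0.075000) = 1.801643

Answer: Modified duration = 1.8016


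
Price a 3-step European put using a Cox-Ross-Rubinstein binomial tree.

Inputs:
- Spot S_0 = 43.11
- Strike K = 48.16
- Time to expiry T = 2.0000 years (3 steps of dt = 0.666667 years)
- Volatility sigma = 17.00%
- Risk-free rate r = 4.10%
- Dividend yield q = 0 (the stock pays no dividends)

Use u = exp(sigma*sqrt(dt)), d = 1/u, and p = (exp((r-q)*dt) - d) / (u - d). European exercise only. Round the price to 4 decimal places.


Answer: Price = V(0,0) = 4.6423

Derivation:
dt = T/N = 0.666667
u = exp(sigma*sqrt(dt)) = 1.148899; d = 1/u = 0.870398
p = (exp((r-q)*dt) - d) / (u - d) = 0.564853
Discount per step: exp(-r*dt) = 0.973037
Stock lattice S(k, i) with i counting down-moves:
  k=0: S(0,0) = 43.1100
  k=1: S(1,0) = 49.5291; S(1,1) = 37.5229
  k=2: S(2,0) = 56.9039; S(2,1) = 43.1100; S(2,2) = 32.6598
  k=3: S(3,0) = 65.3769; S(3,1) = 49.5291; S(3,2) = 37.5229; S(3,3) = 28.4271
Terminal payoffs V(N, i) = max(K - S_T, 0):
  V(3,0) = 0.000000; V(3,1) = 0.000000; V(3,2) = 10.637132; V(3,3) = 19.732934
Backward induction: V(k, i) = exp(-r*dt) * [p * V(k+1, i) + (1-p) * V(k+1, i+1)].
  V(2,0) = exp(-r*dt) * [p*0.000000 + (1-p)*0.000000] = 0.000000
  V(2,1) = exp(-r*dt) * [p*0.000000 + (1-p)*10.637132] = 4.503916
  V(2,2) = exp(-r*dt) * [p*10.637132 + (1-p)*19.732934] = 14.201616
  V(1,0) = exp(-r*dt) * [p*0.000000 + (1-p)*4.503916] = 1.907023
  V(1,1) = exp(-r*dt) * [p*4.503916 + (1-p)*14.201616] = 8.488623
  V(0,0) = exp(-r*dt) * [p*1.907023 + (1-p)*8.488623] = 4.642349


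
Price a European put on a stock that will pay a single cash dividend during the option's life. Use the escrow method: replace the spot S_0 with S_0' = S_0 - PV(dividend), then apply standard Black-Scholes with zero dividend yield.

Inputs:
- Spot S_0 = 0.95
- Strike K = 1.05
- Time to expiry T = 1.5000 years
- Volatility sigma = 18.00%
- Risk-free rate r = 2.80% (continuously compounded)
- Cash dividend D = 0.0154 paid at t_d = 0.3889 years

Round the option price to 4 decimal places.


Answer: Price = 0.1260

Derivation:
PV(D) = D * exp(-r * t_d) = 0.0154 * 0.98916987 = 0.01523322
S_0' = S_0 - PV(D) = 0.9500 - 0.01523322 = 0.93476678
d1 = (ln(S_0'/K) + (r + sigma^2/2)*T) / (sigma*sqrt(T)) = -0.22657043
d2 = d1 - sigma*sqrt(T) = -0.44702450
exp(-rT) = 0.95886978
N(-d1) = 0.58962110; N(-d2) = 0.67257132
P = K * exp(-rT) * N(-d2) - S_0' * N(-d1) = 1.0500 * 0.95886978 * 0.67257132 - 0.93476678 * 0.58962110 = 0.1260


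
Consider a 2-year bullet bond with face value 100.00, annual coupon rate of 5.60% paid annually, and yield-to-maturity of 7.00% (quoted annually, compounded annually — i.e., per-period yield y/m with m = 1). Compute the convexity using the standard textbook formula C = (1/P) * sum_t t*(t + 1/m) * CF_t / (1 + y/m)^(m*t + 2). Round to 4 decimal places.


Answer: Convexity = 5.0530

Derivation:
Coupon per period c = face * coupon_rate / m = 5.600000
Periods per year m = 1; per-period yield y/m = 0.070000
Number of cashflows N = 2
Cashflows (t years, CF_t, discount factor 1/(1+y/m)^(m*t), PV):
  t = 1.0000: CF_t = 5.600000, DF = 0.934579, PV = 5.233645
  t = 2.0000: CF_t = 105.600000, DF = 0.873439, PV = 92.235130
Price P = sum_t PV_t = 97.468775
Convexity numerator sum_t t*(t + 1/m) * CF_t / (1+y/m)^(m*t + 2):
  t = 1.0000: term = 9.142536
  t = 2.0000: term = 483.370406
Convexity = (1/P) * sum = 492.512943 / 97.468775 = 5.053033


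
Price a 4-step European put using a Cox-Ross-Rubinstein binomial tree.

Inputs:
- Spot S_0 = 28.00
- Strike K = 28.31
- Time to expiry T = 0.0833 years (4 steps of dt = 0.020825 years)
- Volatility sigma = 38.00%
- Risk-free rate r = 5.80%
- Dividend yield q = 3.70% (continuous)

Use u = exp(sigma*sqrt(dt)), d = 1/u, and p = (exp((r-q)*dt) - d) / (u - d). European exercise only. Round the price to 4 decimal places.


dt = T/N = 0.020825
u = exp(sigma*sqrt(dt)) = 1.056369; d = 1/u = 0.946639
p = (exp((r-q)*dt) - d) / (u - d) = 0.490280
Discount per step: exp(-r*dt) = 0.998793
Stock lattice S(k, i) with i counting down-moves:
  k=0: S(0,0) = 28.0000
  k=1: S(1,0) = 29.5783; S(1,1) = 26.5059
  k=2: S(2,0) = 31.2456; S(2,1) = 28.0000; S(2,2) = 25.0915
  k=3: S(3,0) = 33.0069; S(3,1) = 29.5783; S(3,2) = 26.5059; S(3,3) = 23.7526
  k=4: S(4,0) = 34.8675; S(4,1) = 31.2456; S(4,2) = 28.0000; S(4,3) = 25.0915; S(4,4) = 22.4852
Terminal payoffs V(N, i) = max(K - S_T, 0):
  V(4,0) = 0.000000; V(4,1) = 0.000000; V(4,2) = 0.310000; V(4,3) = 3.218481; V(4,4) = 5.824846
Backward induction: V(k, i) = exp(-r*dt) * [p * V(k+1, i) + (1-p) * V(k+1, i+1)].
  V(3,0) = exp(-r*dt) * [p*0.000000 + (1-p)*0.000000] = 0.000000
  V(3,1) = exp(-r*dt) * [p*0.000000 + (1-p)*0.310000] = 0.157822
  V(3,2) = exp(-r*dt) * [p*0.310000 + (1-p)*3.218481] = 1.790346
  V(3,3) = exp(-r*dt) * [p*3.218481 + (1-p)*5.824846] = 4.541507
  V(2,0) = exp(-r*dt) * [p*0.000000 + (1-p)*0.157822] = 0.080348
  V(2,1) = exp(-r*dt) * [p*0.157822 + (1-p)*1.790346] = 0.988756
  V(2,2) = exp(-r*dt) * [p*1.790346 + (1-p)*4.541507] = 3.188813
  V(1,0) = exp(-r*dt) * [p*0.080348 + (1-p)*0.988756] = 0.542726
  V(1,1) = exp(-r*dt) * [p*0.988756 + (1-p)*3.188813] = 2.107621
  V(0,0) = exp(-r*dt) * [p*0.542726 + (1-p)*2.107621] = 1.338765

Answer: Price = V(0,0) = 1.3388


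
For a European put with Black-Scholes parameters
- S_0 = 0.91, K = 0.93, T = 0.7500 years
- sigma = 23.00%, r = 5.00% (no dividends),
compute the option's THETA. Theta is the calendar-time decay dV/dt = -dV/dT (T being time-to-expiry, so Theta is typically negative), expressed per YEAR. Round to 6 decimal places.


d1 = 0.1787150776; d2 = -0.0204707653
phi(d1) = 0.3926219566; exp(-qT) = 1.0000000000; exp(-rT) = 0.9631944177
Theta = -S*exp(-qT)*phi(d1)*sigma/(2*sqrt(T)) + r*K*exp(-rT)*N(-d2) - q*S*exp(-qT)*N(-d1)
N(-d1) = 0.4290807148; N(-d2) = 0.5081660834; sqrt(T) = 0.8660254038
Term 1 = -0.9100 * 1.0000000000 * 0.3926219566 * 0.2300 / (2 * 0.8660254038) = -0.0474442061
Term 2 = 0.0500 * 0.9300 * 0.9631944177 * 0.5081660834 = 0.0227600172
Term 3 = 0 (no dividend yield, q = 0)
Theta = -0.0474442061 + (0.0227600172) + (0.0000000000) = -0.024684

Answer: Theta = -0.024684


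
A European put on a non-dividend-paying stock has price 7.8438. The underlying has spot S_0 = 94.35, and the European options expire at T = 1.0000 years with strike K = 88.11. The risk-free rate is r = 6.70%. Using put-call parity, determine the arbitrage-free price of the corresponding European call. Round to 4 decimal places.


Put-call parity: C - P = S_0 * exp(-qT) - K * exp(-rT).
S_0 * exp(-qT) = 94.3500 * 1.00000000 = 94.35000000
K * exp(-rT) = 88.1100 * 0.93519520 = 82.40004919
C = P + S*exp(-qT) - K*exp(-rT)
C = 7.8438 + 94.35000000 - 82.40004919 = 19.7938

Answer: Call price = 19.7938


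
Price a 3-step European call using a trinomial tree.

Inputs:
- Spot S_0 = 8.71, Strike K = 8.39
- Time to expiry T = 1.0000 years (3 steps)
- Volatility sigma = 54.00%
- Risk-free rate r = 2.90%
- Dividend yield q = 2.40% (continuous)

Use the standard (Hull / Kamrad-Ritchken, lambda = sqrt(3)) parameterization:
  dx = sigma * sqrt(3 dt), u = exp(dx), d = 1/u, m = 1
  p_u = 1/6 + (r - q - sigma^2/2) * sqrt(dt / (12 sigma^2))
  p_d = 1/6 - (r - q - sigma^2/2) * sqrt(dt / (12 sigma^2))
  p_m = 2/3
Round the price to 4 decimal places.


dt = T/N = 0.333333; dx = sigma*sqrt(3*dt) = 0.540000
u = exp(dx) = 1.716007; d = 1/u = 0.582748
p_u = 0.123210, p_m = 0.666667, p_d = 0.210123
Discount per step: exp(-r*dt) = 0.990380
Stock lattice S(k, j) with j the centered position index:
  k=0: S(0,+0) = 8.7100
  k=1: S(1,-1) = 5.0757; S(1,+0) = 8.7100; S(1,+1) = 14.9464
  k=2: S(2,-2) = 2.9579; S(2,-1) = 5.0757; S(2,+0) = 8.7100; S(2,+1) = 14.9464; S(2,+2) = 25.6482
  k=3: S(3,-3) = 1.7237; S(3,-2) = 2.9579; S(3,-1) = 5.0757; S(3,+0) = 8.7100; S(3,+1) = 14.9464; S(3,+2) = 25.6482; S(3,+3) = 44.0124
Terminal payoffs V(N, j) = max(S_T - K, 0):
  V(3,-3) = 0.000000; V(3,-2) = 0.000000; V(3,-1) = 0.000000; V(3,+0) = 0.320000; V(3,+1) = 6.556420; V(3,+2) = 17.258159; V(3,+3) = 35.622417
Backward induction: V(k, j) = exp(-r*dt) * [p_u * V(k+1, j+1) + p_m * V(k+1, j) + p_d * V(k+1, j-1)]
  V(2,-2) = exp(-r*dt) * [p_u*0.000000 + p_m*0.000000 + p_d*0.000000] = 0.000000
  V(2,-1) = exp(-r*dt) * [p_u*0.320000 + p_m*0.000000 + p_d*0.000000] = 0.039048
  V(2,+0) = exp(-r*dt) * [p_u*6.556420 + p_m*0.320000 + p_d*0.000000] = 1.011325
  V(2,+1) = exp(-r*dt) * [p_u*17.258159 + p_m*6.556420 + p_d*0.320000] = 6.501410
  V(2,+2) = exp(-r*dt) * [p_u*35.622417 + p_m*17.258159 + p_d*6.556420] = 17.105971
  V(1,-1) = exp(-r*dt) * [p_u*1.011325 + p_m*0.039048 + p_d*0.000000] = 0.149188
  V(1,+0) = exp(-r*dt) * [p_u*6.501410 + p_m*1.011325 + p_d*0.039048] = 1.469189
  V(1,+1) = exp(-r*dt) * [p_u*17.105971 + p_m*6.501410 + p_d*1.011325] = 6.590385
  V(0,+0) = exp(-r*dt) * [p_u*6.590385 + p_m*1.469189 + p_d*0.149188] = 1.805272

Answer: Price = V(0,0) = 1.8053


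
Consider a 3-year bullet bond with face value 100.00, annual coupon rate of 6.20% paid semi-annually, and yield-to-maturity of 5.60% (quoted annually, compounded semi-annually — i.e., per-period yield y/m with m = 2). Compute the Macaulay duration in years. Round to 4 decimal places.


Coupon per period c = face * coupon_rate / m = 3.100000
Periods per year m = 2; per-period yield y/m = 0.028000
Number of cashflows N = 6
Cashflows (t years, CF_t, discount factor 1/(1+y/m)^(m*t), PV):
  t = 0.5000: CF_t = 3.100000, DF = 0.972763, PV = 3.015564
  t = 1.0000: CF_t = 3.100000, DF = 0.946267, PV = 2.933428
  t = 1.5000: CF_t = 3.100000, DF = 0.920493, PV = 2.853529
  t = 2.0000: CF_t = 3.100000, DF = 0.895422, PV = 2.775807
  t = 2.5000: CF_t = 3.100000, DF = 0.871033, PV = 2.700201
  t = 3.0000: CF_t = 103.100000, DF = 0.847308, PV = 87.357456
Price P = sum_t PV_t = 101.635986
Macaulay numerator sum_t t * PV_t:
  t * PV_t at t = 0.5000: 1.507782
  t * PV_t at t = 1.0000: 2.933428
  t * PV_t at t = 1.5000: 4.280294
  t * PV_t at t = 2.0000: 5.551614
  t * PV_t at t = 2.5000: 6.750503
  t * PV_t at t = 3.0000: 262.072368
Macaulay duration D = (sum_t t * PV_t) / P = 283.095988 / 101.635986 = 2.785391

Answer: Macaulay duration = 2.7854 years


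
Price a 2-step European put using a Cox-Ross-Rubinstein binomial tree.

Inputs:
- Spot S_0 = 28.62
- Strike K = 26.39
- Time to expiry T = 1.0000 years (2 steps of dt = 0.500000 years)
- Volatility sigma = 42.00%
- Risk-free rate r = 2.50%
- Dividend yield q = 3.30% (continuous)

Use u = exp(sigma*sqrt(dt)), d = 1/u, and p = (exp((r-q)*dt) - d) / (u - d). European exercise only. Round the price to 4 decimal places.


Answer: Price = V(0,0) = 3.4778

Derivation:
dt = T/N = 0.500000
u = exp(sigma*sqrt(dt)) = 1.345795; d = 1/u = 0.743055
p = (exp((r-q)*dt) - d) / (u - d) = 0.419672
Discount per step: exp(-r*dt) = 0.987578
Stock lattice S(k, i) with i counting down-moves:
  k=0: S(0,0) = 28.6200
  k=1: S(1,0) = 38.5167; S(1,1) = 21.2662
  k=2: S(2,0) = 51.8355; S(2,1) = 28.6200; S(2,2) = 15.8020
Terminal payoffs V(N, i) = max(K - S_T, 0):
  V(2,0) = 0.000000; V(2,1) = 0.000000; V(2,2) = 10.588007
Backward induction: V(k, i) = exp(-r*dt) * [p * V(k+1, i) + (1-p) * V(k+1, i+1)].
  V(1,0) = exp(-r*dt) * [p*0.000000 + (1-p)*0.000000] = 0.000000
  V(1,1) = exp(-r*dt) * [p*0.000000 + (1-p)*10.588007] = 6.068192
  V(0,0) = exp(-r*dt) * [p*0.000000 + (1-p)*6.068192] = 3.477799


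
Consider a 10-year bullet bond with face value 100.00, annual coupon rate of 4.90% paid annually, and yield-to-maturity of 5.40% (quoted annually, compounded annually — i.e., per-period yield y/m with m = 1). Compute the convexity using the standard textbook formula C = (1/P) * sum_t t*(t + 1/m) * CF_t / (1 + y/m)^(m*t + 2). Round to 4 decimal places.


Answer: Convexity = 74.3268

Derivation:
Coupon per period c = face * coupon_rate / m = 4.900000
Periods per year m = 1; per-period yield y/m = 0.054000
Number of cashflows N = 10
Cashflows (t years, CF_t, discount factor 1/(1+y/m)^(m*t), PV):
  t = 1.0000: CF_t = 4.900000, DF = 0.948767, PV = 4.648956
  t = 2.0000: CF_t = 4.900000, DF = 0.900158, PV = 4.410775
  t = 3.0000: CF_t = 4.900000, DF = 0.854040, PV = 4.184796
  t = 4.0000: CF_t = 4.900000, DF = 0.810285, PV = 3.970394
  t = 5.0000: CF_t = 4.900000, DF = 0.768771, PV = 3.766977
  t = 6.0000: CF_t = 4.900000, DF = 0.729384, PV = 3.573982
  t = 7.0000: CF_t = 4.900000, DF = 0.692015, PV = 3.390875
  t = 8.0000: CF_t = 4.900000, DF = 0.656561, PV = 3.217149
  t = 9.0000: CF_t = 4.900000, DF = 0.622923, PV = 3.052324
  t = 10.0000: CF_t = 104.900000, DF = 0.591009, PV = 61.996815
Price P = sum_t PV_t = 96.213044
Convexity numerator sum_t t*(t + 1/m) * CF_t / (1+y/m)^(m*t + 2):
  t = 1.0000: term = 8.369591
  t = 2.0000: term = 23.822366
  t = 3.0000: term = 45.203730
  t = 4.0000: term = 71.479649
  t = 5.0000: term = 101.726256
  t = 6.0000: term = 135.120263
  t = 7.0000: term = 170.930125
  t = 8.0000: term = 208.507878
  t = 9.0000: term = 247.281639
  t = 10.0000: term = 6138.762661
Convexity = (1/P) * sum = 7151.204156 / 96.213044 = 74.326764


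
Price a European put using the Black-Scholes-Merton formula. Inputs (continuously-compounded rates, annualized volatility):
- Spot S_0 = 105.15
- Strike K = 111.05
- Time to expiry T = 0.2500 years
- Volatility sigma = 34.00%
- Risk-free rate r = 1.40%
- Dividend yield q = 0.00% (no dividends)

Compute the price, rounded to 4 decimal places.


d1 = (ln(S/K) + (r - q + 0.5*sigma^2) * T) / (sigma * sqrt(T)) = -0.21554499
d2 = d1 - sigma * sqrt(T) = -0.38554499
exp(-rT) = 0.99650612; exp(-qT) = 1.00000000
P = K * exp(-rT) * N(-d2) - S_0 * exp(-qT) * N(-d1)
N(-d1) = 0.58532878; N(-d2) = 0.65008316
P = 111.0500 * 0.99650612 * 0.65008316 - 105.1500 * 1.00000000 * 0.58532878 = 10.3922

Answer: Price = 10.3922


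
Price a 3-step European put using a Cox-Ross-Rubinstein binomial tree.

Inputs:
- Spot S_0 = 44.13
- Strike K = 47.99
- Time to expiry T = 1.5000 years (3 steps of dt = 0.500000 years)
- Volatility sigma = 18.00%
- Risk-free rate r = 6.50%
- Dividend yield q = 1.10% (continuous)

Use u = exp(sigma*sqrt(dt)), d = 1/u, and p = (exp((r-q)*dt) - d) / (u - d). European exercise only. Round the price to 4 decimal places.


dt = T/N = 0.500000
u = exp(sigma*sqrt(dt)) = 1.135734; d = 1/u = 0.880488
p = (exp((r-q)*dt) - d) / (u - d) = 0.575444
Discount per step: exp(-r*dt) = 0.968022
Stock lattice S(k, i) with i counting down-moves:
  k=0: S(0,0) = 44.1300
  k=1: S(1,0) = 50.1199; S(1,1) = 38.8559
  k=2: S(2,0) = 56.9229; S(2,1) = 44.1300; S(2,2) = 34.2122
  k=3: S(3,0) = 64.6493; S(3,1) = 50.1199; S(3,2) = 38.8559; S(3,3) = 30.1234
Terminal payoffs V(N, i) = max(K - S_T, 0):
  V(3,0) = 0.000000; V(3,1) = 0.000000; V(3,2) = 9.134074; V(3,3) = 17.866604
Backward induction: V(k, i) = exp(-r*dt) * [p * V(k+1, i) + (1-p) * V(k+1, i+1)].
  V(2,0) = exp(-r*dt) * [p*0.000000 + (1-p)*0.000000] = 0.000000
  V(2,1) = exp(-r*dt) * [p*0.000000 + (1-p)*9.134074] = 3.753917
  V(2,2) = exp(-r*dt) * [p*9.134074 + (1-p)*17.866604] = 12.430879
  V(1,0) = exp(-r*dt) * [p*0.000000 + (1-p)*3.753917] = 1.542783
  V(1,1) = exp(-r*dt) * [p*3.753917 + (1-p)*12.430879] = 7.199930
  V(0,0) = exp(-r*dt) * [p*1.542783 + (1-p)*7.199930] = 3.818420

Answer: Price = V(0,0) = 3.8184


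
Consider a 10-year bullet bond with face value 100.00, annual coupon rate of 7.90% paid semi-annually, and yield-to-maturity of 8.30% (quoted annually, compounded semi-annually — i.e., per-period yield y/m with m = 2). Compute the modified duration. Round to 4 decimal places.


Answer: Modified duration = 6.7694

Derivation:
Coupon per period c = face * coupon_rate / m = 3.950000
Periods per year m = 2; per-period yield y/m = 0.041500
Number of cashflows N = 20
Cashflows (t years, CF_t, discount factor 1/(1+y/m)^(m*t), PV):
  t = 0.5000: CF_t = 3.950000, DF = 0.960154, PV = 3.792607
  t = 1.0000: CF_t = 3.950000, DF = 0.921895, PV = 3.641485
  t = 1.5000: CF_t = 3.950000, DF = 0.885161, PV = 3.496385
  t = 2.0000: CF_t = 3.950000, DF = 0.849890, PV = 3.357067
  t = 2.5000: CF_t = 3.950000, DF = 0.816025, PV = 3.223300
  t = 3.0000: CF_t = 3.950000, DF = 0.783510, PV = 3.094863
  t = 3.5000: CF_t = 3.950000, DF = 0.752290, PV = 2.971544
  t = 4.0000: CF_t = 3.950000, DF = 0.722314, PV = 2.853139
  t = 4.5000: CF_t = 3.950000, DF = 0.693532, PV = 2.739452
  t = 5.0000: CF_t = 3.950000, DF = 0.665897, PV = 2.630294
  t = 5.5000: CF_t = 3.950000, DF = 0.639364, PV = 2.525487
  t = 6.0000: CF_t = 3.950000, DF = 0.613887, PV = 2.424855
  t = 6.5000: CF_t = 3.950000, DF = 0.589426, PV = 2.328233
  t = 7.0000: CF_t = 3.950000, DF = 0.565940, PV = 2.235462
  t = 7.5000: CF_t = 3.950000, DF = 0.543389, PV = 2.146387
  t = 8.0000: CF_t = 3.950000, DF = 0.521737, PV = 2.060861
  t = 8.5000: CF_t = 3.950000, DF = 0.500948, PV = 1.978743
  t = 9.0000: CF_t = 3.950000, DF = 0.480987, PV = 1.899897
  t = 9.5000: CF_t = 3.950000, DF = 0.461821, PV = 1.824193
  t = 10.0000: CF_t = 103.950000, DF = 0.443419, PV = 46.093428
Price P = sum_t PV_t = 97.317683
First compute Macaulay numerator sum_t t * PV_t:
  t * PV_t at t = 0.5000: 1.896303
  t * PV_t at t = 1.0000: 3.641485
  t * PV_t at t = 1.5000: 5.244578
  t * PV_t at t = 2.0000: 6.714134
  t * PV_t at t = 2.5000: 8.058250
  t * PV_t at t = 3.0000: 9.284589
  t * PV_t at t = 3.5000: 10.400404
  t * PV_t at t = 4.0000: 11.412555
  t * PV_t at t = 4.5000: 12.327532
  t * PV_t at t = 5.0000: 13.151472
  t * PV_t at t = 5.5000: 13.890177
  t * PV_t at t = 6.0000: 14.549131
  t * PV_t at t = 6.5000: 15.133518
  t * PV_t at t = 7.0000: 15.648233
  t * PV_t at t = 7.5000: 16.097901
  t * PV_t at t = 8.0000: 16.486888
  t * PV_t at t = 8.5000: 16.819317
  t * PV_t at t = 9.0000: 17.099077
  t * PV_t at t = 9.5000: 17.329837
  t * PV_t at t = 10.0000: 460.934280
Macaulay duration D = 686.119661 / 97.317683 = 7.050308
Modified duration = D / (1 + y/m) = 7.050308 / (1 + 0.041500) = 6.769379


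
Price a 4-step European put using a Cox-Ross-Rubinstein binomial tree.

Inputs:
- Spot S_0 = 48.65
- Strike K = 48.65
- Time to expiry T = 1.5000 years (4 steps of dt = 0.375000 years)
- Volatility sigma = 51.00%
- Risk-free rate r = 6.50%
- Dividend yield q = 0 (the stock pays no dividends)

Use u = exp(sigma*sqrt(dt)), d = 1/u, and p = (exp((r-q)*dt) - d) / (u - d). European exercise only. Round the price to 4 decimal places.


dt = T/N = 0.375000
u = exp(sigma*sqrt(dt)) = 1.366578; d = 1/u = 0.731755
p = (exp((r-q)*dt) - d) / (u - d) = 0.461419
Discount per step: exp(-r*dt) = 0.975920
Stock lattice S(k, i) with i counting down-moves:
  k=0: S(0,0) = 48.6500
  k=1: S(1,0) = 66.4840; S(1,1) = 35.5999
  k=2: S(2,0) = 90.8556; S(2,1) = 48.6500; S(2,2) = 26.0504
  k=3: S(3,0) = 124.1613; S(3,1) = 66.4840; S(3,2) = 35.5999; S(3,3) = 19.0625
  k=4: S(4,0) = 169.6761; S(4,1) = 90.8556; S(4,2) = 48.6500; S(4,3) = 26.0504; S(4,4) = 13.9491
Terminal payoffs V(N, i) = max(K - S_T, 0):
  V(4,0) = 0.000000; V(4,1) = 0.000000; V(4,2) = 0.000000; V(4,3) = 22.599631; V(4,4) = 34.700941
Backward induction: V(k, i) = exp(-r*dt) * [p * V(k+1, i) + (1-p) * V(k+1, i+1)].
  V(3,0) = exp(-r*dt) * [p*0.000000 + (1-p)*0.000000] = 0.000000
  V(3,1) = exp(-r*dt) * [p*0.000000 + (1-p)*0.000000] = 0.000000
  V(3,2) = exp(-r*dt) * [p*0.000000 + (1-p)*22.599631] = 11.878626
  V(3,3) = exp(-r*dt) * [p*22.599631 + (1-p)*34.700941] = 28.416012
  V(2,0) = exp(-r*dt) * [p*0.000000 + (1-p)*0.000000] = 0.000000
  V(2,1) = exp(-r*dt) * [p*0.000000 + (1-p)*11.878626] = 6.243543
  V(2,2) = exp(-r*dt) * [p*11.878626 + (1-p)*28.416012] = 20.284826
  V(1,0) = exp(-r*dt) * [p*0.000000 + (1-p)*6.243543] = 3.281678
  V(1,1) = exp(-r*dt) * [p*6.243543 + (1-p)*20.284826] = 13.473456
  V(0,0) = exp(-r*dt) * [p*3.281678 + (1-p)*13.473456] = 8.559570

Answer: Price = V(0,0) = 8.5596


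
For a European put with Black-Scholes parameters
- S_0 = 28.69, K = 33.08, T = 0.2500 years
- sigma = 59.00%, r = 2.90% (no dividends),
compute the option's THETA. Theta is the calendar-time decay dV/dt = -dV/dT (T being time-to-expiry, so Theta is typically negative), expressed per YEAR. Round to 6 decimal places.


d1 = -0.3105686107; d2 = -0.6055686107
phi(d1) = 0.3801592770; exp(-qT) = 1.0000000000; exp(-rT) = 0.9927762179
Theta = -S*exp(-qT)*phi(d1)*sigma/(2*sqrt(T)) + r*K*exp(-rT)*N(-d2) - q*S*exp(-qT)*N(-d1)
N(-d1) = 0.6219357035; N(-d2) = 0.7275993743; sqrt(T) = 0.5000000000
Term 1 = -28.6900 * 1.0000000000 * 0.3801592770 * 0.5900 / (2 * 0.5000000000) = -6.4349940977
Term 2 = 0.0290 * 33.0800 * 0.9927762179 * 0.7275993743 = 0.6929584273
Term 3 = 0 (no dividend yield, q = 0)
Theta = -6.4349940977 + (0.6929584273) + (0.0000000000) = -5.742036

Answer: Theta = -5.742036


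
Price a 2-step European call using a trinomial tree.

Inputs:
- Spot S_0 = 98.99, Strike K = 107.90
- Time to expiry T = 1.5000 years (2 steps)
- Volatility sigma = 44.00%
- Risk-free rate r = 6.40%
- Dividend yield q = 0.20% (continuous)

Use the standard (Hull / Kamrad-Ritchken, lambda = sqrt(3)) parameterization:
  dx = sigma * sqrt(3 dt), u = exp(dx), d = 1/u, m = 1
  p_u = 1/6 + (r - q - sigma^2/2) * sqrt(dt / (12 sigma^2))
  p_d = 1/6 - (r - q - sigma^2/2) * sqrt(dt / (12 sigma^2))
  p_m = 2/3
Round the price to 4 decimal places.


dt = T/N = 0.750000; dx = sigma*sqrt(3*dt) = 0.660000
u = exp(dx) = 1.934792; d = 1/u = 0.516851
p_u = 0.146894, p_m = 0.666667, p_d = 0.186439
Discount per step: exp(-r*dt) = 0.953134
Stock lattice S(k, j) with j the centered position index:
  k=0: S(0,+0) = 98.9900
  k=1: S(1,-1) = 51.1631; S(1,+0) = 98.9900; S(1,+1) = 191.5251
  k=2: S(2,-2) = 26.4437; S(2,-1) = 51.1631; S(2,+0) = 98.9900; S(2,+1) = 191.5251; S(2,+2) = 370.5613
Terminal payoffs V(N, j) = max(S_T - K, 0):
  V(2,-2) = 0.000000; V(2,-1) = 0.000000; V(2,+0) = 0.000000; V(2,+1) = 83.625093; V(2,+2) = 262.661282
Backward induction: V(k, j) = exp(-r*dt) * [p_u * V(k+1, j+1) + p_m * V(k+1, j) + p_d * V(k+1, j-1)]
  V(1,-1) = exp(-r*dt) * [p_u*0.000000 + p_m*0.000000 + p_d*0.000000] = 0.000000
  V(1,+0) = exp(-r*dt) * [p_u*83.625093 + p_m*0.000000 + p_d*0.000000] = 11.708314
  V(1,+1) = exp(-r*dt) * [p_u*262.661282 + p_m*83.625093 + p_d*0.000000] = 89.912363
  V(0,+0) = exp(-r*dt) * [p_u*89.912363 + p_m*11.708314 + p_d*0.000000] = 20.028318

Answer: Price = V(0,0) = 20.0283


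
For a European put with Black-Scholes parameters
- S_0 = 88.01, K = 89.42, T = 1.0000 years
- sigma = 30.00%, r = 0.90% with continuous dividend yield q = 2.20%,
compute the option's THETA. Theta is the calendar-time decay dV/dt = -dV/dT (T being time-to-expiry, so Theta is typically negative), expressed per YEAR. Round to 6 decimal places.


Answer: Theta = -5.574740

Derivation:
d1 = 0.0536869119; d2 = -0.2463130881
phi(d1) = 0.3983677619; exp(-qT) = 0.9782402351; exp(-rT) = 0.9910403788
Theta = -S*exp(-qT)*phi(d1)*sigma/(2*sqrt(T)) + r*K*exp(-rT)*N(-d2) - q*S*exp(-qT)*N(-d1)
N(-d1) = 0.4785923053; N(-d2) = 0.5972800604; sqrt(T) = 1.0000000000
Term 1 = -88.0100 * 0.9782402351 * 0.3983677619 * 0.3000 / (2 * 1.0000000000) = -5.1446162734
Term 2 = 0.0090 * 89.4200 * 0.9910403788 * 0.5972800604 = 0.4763723448
Term 3 = -0.0220 * 88.0100 * 0.9782402351 * 0.4785923053 = -0.9064960898
Theta = -5.1446162734 + (0.4763723448) + (-0.9064960898) = -5.574740


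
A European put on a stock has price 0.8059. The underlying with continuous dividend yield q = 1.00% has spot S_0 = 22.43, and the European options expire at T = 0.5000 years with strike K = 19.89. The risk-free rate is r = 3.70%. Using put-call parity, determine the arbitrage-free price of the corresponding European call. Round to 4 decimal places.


Answer: Call price = 3.5986

Derivation:
Put-call parity: C - P = S_0 * exp(-qT) - K * exp(-rT).
S_0 * exp(-qT) = 22.4300 * 0.99501248 = 22.31812991
K * exp(-rT) = 19.8900 * 0.98167007 = 19.52541778
C = P + S*exp(-qT) - K*exp(-rT)
C = 0.8059 + 22.31812991 - 19.52541778 = 3.5986


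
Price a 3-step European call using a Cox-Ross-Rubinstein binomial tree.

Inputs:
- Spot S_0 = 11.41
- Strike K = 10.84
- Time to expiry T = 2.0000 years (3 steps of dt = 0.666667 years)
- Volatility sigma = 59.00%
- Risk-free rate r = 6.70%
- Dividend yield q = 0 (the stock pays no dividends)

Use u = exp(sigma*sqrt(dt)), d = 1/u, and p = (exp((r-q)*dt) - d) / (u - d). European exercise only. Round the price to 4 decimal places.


Answer: Price = V(0,0) = 4.6613

Derivation:
dt = T/N = 0.666667
u = exp(sigma*sqrt(dt)) = 1.618877; d = 1/u = 0.617712
p = (exp((r-q)*dt) - d) / (u - d) = 0.427469
Discount per step: exp(-r*dt) = 0.956316
Stock lattice S(k, i) with i counting down-moves:
  k=0: S(0,0) = 11.4100
  k=1: S(1,0) = 18.4714; S(1,1) = 7.0481
  k=2: S(2,0) = 29.9029; S(2,1) = 11.4100; S(2,2) = 4.3537
  k=3: S(3,0) = 48.4092; S(3,1) = 18.4714; S(3,2) = 7.0481; S(3,3) = 2.6893
Terminal payoffs V(N, i) = max(S_T - K, 0):
  V(3,0) = 37.569163; V(3,1) = 7.631392; V(3,2) = 0.000000; V(3,3) = 0.000000
Backward induction: V(k, i) = exp(-r*dt) * [p * V(k+1, i) + (1-p) * V(k+1, i+1)].
  V(2,0) = exp(-r*dt) * [p*37.569163 + (1-p)*7.631392] = 19.536452
  V(2,1) = exp(-r*dt) * [p*7.631392 + (1-p)*0.000000] = 3.119679
  V(2,2) = exp(-r*dt) * [p*0.000000 + (1-p)*0.000000] = 0.000000
  V(1,0) = exp(-r*dt) * [p*19.536452 + (1-p)*3.119679] = 9.694504
  V(1,1) = exp(-r*dt) * [p*3.119679 + (1-p)*0.000000] = 1.275311
  V(0,0) = exp(-r*dt) * [p*9.694504 + (1-p)*1.275311] = 4.661330


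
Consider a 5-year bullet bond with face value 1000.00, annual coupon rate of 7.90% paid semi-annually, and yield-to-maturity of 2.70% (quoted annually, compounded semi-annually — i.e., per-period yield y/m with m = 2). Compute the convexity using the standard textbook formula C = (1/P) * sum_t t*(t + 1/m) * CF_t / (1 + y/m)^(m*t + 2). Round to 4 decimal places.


Answer: Convexity = 21.9269

Derivation:
Coupon per period c = face * coupon_rate / m = 39.500000
Periods per year m = 2; per-period yield y/m = 0.013500
Number of cashflows N = 10
Cashflows (t years, CF_t, discount factor 1/(1+y/m)^(m*t), PV):
  t = 0.5000: CF_t = 39.500000, DF = 0.986680, PV = 38.973853
  t = 1.0000: CF_t = 39.500000, DF = 0.973537, PV = 38.454714
  t = 1.5000: CF_t = 39.500000, DF = 0.960569, PV = 37.942491
  t = 2.0000: CF_t = 39.500000, DF = 0.947774, PV = 37.437090
  t = 2.5000: CF_t = 39.500000, DF = 0.935150, PV = 36.938421
  t = 3.0000: CF_t = 39.500000, DF = 0.922694, PV = 36.446395
  t = 3.5000: CF_t = 39.500000, DF = 0.910403, PV = 35.960923
  t = 4.0000: CF_t = 39.500000, DF = 0.898276, PV = 35.481917
  t = 4.5000: CF_t = 39.500000, DF = 0.886311, PV = 35.009291
  t = 5.0000: CF_t = 1039.500000, DF = 0.874505, PV = 909.048309
Price P = sum_t PV_t = 1241.693404
Convexity numerator sum_t t*(t + 1/m) * CF_t / (1+y/m)^(m*t + 2):
  t = 0.5000: term = 18.971245
  t = 1.0000: term = 56.155635
  t = 1.5000: term = 110.815264
  t = 2.0000: term = 182.231975
  t = 2.5000: term = 269.706919
  t = 3.0000: term = 372.560125
  t = 3.5000: term = 490.130077
  t = 4.0000: term = 621.773302
  t = 4.5000: term = 766.863964
  t = 5.0000: term = 24337.286302
Convexity = (1/P) * sum = 27226.494809 / 1241.693404 = 21.926906


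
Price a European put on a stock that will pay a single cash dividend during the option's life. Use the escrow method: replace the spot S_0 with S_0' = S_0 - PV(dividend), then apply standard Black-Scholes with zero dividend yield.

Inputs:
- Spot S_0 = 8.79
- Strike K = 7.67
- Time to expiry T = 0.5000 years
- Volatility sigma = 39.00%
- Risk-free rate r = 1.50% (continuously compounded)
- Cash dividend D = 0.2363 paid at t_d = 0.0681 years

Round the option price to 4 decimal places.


Answer: Price = 0.4933

Derivation:
PV(D) = D * exp(-r * t_d) = 0.2363 * 0.99897902 = 0.23605874
S_0' = S_0 - PV(D) = 8.7900 - 0.23605874 = 8.55394126
d1 = (ln(S_0'/K) + (r + sigma^2/2)*T) / (sigma*sqrt(T)) = 0.56061067
d2 = d1 - sigma*sqrt(T) = 0.28483903
exp(-rT) = 0.99252805
N(-d1) = 0.28753149; N(-d2) = 0.38788374
P = K * exp(-rT) * N(-d2) - S_0' * N(-d1) = 7.6700 * 0.99252805 * 0.38788374 - 8.55394126 * 0.28753149 = 0.4933


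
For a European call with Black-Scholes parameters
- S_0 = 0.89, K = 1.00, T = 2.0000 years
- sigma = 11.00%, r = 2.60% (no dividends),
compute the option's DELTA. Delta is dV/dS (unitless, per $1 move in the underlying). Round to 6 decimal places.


Answer: Delta = 0.368037

Derivation:
d1 = -0.3370573367; d2 = -0.4926208286
phi(d1) = 0.3769124460; exp(-qT) = 1.0000000000; exp(-rT) = 0.9493288668
N(d1) = 0.3680368389
Delta = exp(-qT) * N(d1) = 1.0000000000 * 0.3680368389 = 0.368037


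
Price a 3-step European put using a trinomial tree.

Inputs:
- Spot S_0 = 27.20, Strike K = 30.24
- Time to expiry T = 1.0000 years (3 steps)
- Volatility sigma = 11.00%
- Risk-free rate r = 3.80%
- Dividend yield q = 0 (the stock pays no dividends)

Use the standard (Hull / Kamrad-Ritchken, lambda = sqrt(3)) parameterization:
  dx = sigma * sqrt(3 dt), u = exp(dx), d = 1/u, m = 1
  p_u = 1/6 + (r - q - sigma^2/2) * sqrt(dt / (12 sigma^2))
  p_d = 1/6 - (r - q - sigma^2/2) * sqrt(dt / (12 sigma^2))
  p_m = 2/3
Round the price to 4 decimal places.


dt = T/N = 0.333333; dx = sigma*sqrt(3*dt) = 0.110000
u = exp(dx) = 1.116278; d = 1/u = 0.895834
p_u = 0.215076, p_m = 0.666667, p_d = 0.118258
Discount per step: exp(-r*dt) = 0.987413
Stock lattice S(k, j) with j the centered position index:
  k=0: S(0,+0) = 27.2000
  k=1: S(1,-1) = 24.3667; S(1,+0) = 27.2000; S(1,+1) = 30.3628
  k=2: S(2,-2) = 21.8285; S(2,-1) = 24.3667; S(2,+0) = 27.2000; S(2,+1) = 30.3628; S(2,+2) = 33.8933
  k=3: S(3,-3) = 19.5547; S(3,-2) = 21.8285; S(3,-1) = 24.3667; S(3,+0) = 27.2000; S(3,+1) = 30.3628; S(3,+2) = 33.8933; S(3,+3) = 37.8343
Terminal payoffs V(N, j) = max(K - S_T, 0):
  V(3,-3) = 10.685274; V(3,-2) = 8.411489; V(3,-1) = 5.873312; V(3,+0) = 3.040000; V(3,+1) = 0.000000; V(3,+2) = 0.000000; V(3,+3) = 0.000000
Backward induction: V(k, j) = exp(-r*dt) * [p_u * V(k+1, j+1) + p_m * V(k+1, j) + p_d * V(k+1, j-1)]
  V(2,-2) = exp(-r*dt) * [p_u*5.873312 + p_m*8.411489 + p_d*10.685274] = 8.032094
  V(2,-1) = exp(-r*dt) * [p_u*3.040000 + p_m*5.873312 + p_d*8.411489] = 5.494060
  V(2,+0) = exp(-r*dt) * [p_u*0.000000 + p_m*3.040000 + p_d*5.873312] = 2.686979
  V(2,+1) = exp(-r*dt) * [p_u*0.000000 + p_m*0.000000 + p_d*3.040000] = 0.354978
  V(2,+2) = exp(-r*dt) * [p_u*0.000000 + p_m*0.000000 + p_d*0.000000] = 0.000000
  V(1,-1) = exp(-r*dt) * [p_u*2.686979 + p_m*5.494060 + p_d*8.032094] = 5.125135
  V(1,+0) = exp(-r*dt) * [p_u*0.354978 + p_m*2.686979 + p_d*5.494060] = 2.485695
  V(1,+1) = exp(-r*dt) * [p_u*0.000000 + p_m*0.354978 + p_d*2.686979] = 0.547429
  V(0,+0) = exp(-r*dt) * [p_u*0.547429 + p_m*2.485695 + p_d*5.125135] = 2.350986

Answer: Price = V(0,0) = 2.3510
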